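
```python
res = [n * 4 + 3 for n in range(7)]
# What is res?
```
Trace:
  n=0
  n=1
  n=2
  n=3
  n=4
  n=5
  n=6
  res=[3, 7, 11, 15, 19, 23, 27]

Final answer: [3, 7, 11, 15, 19, 23, 27]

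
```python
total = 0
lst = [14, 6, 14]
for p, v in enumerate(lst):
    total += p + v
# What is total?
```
Trace:
  total=0
  total=14, p=0, v=14
  total=21, p=1, v=6
  total=37, p=2, v=14

Final answer: 37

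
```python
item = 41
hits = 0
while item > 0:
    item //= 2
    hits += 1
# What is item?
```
Trace:
  item=41
  item=41, hits=0
  item=20, hits=1
  item=10, hits=2
  item=5, hits=3
  item=2, hits=4
  item=1, hits=5
  item=0, hits=6

Final answer: 0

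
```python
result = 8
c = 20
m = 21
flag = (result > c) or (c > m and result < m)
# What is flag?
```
Trace:
  result=8
  result=8, c=20
  result=8, c=20, m=21
  result=8, c=20, m=21, flag=False

Final answer: False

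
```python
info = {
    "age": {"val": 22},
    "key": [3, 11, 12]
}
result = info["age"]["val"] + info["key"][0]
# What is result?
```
Trace:
  info={'age': {'val': 22}, 'key': [3, 11, 12]}
  info={'age': {'val': 22}, 'key': [3, 11, 12]}, result=25

Final answer: 25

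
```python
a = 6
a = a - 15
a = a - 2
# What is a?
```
Trace:
  a=6
  a=-9
  a=-11

Final answer: -11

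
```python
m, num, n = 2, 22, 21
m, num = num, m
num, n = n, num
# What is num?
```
Trace:
  m=2, num=22, n=21
  m=22, num=2, n=21
  m=22, num=21, n=2

Final answer: 21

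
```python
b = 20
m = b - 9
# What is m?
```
Trace:
  b=20
  b=20, m=11

Final answer: 11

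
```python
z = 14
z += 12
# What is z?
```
Trace:
  z=14
  z=26

Final answer: 26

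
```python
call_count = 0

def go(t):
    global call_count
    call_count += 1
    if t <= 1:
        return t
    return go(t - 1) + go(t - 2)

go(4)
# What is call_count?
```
Call trace (a repeated sub-call is expanded the first time; later identical calls just restate its return value):
go(t=4)
  go(t=3)
    go(t=2)
      go(t=1)
      -> return 1
      go(t=0)
      -> return 0
    -> return 1
    go(t=1)
    -> return 1
  -> return 2
  go(t=2) -> return 1  (same call as traced above)
-> return 3

call_count is incremented once per call, so count the calls in each subtree. Let C(t) = number of calls made by go(t).
C(0) = C(1) = 1 (base case, no recursion); C(t) = 1 + C(t - 1) + C(t - 2) otherwise.
C(2) = 1 + C(1) + C(0) = 1 + 1 + 1 = 3
C(3) = 1 + C(2) + C(1) = 1 + 3 + 1 = 5
C(4) = 1 + C(3) + C(2) = 1 + 5 + 3 = 9
call_count = C(4) = 9

Final answer: 9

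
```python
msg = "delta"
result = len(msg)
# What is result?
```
Trace:
  msg='delta'
  msg='delta', result=5

Final answer: 5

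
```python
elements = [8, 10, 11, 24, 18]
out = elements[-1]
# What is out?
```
Trace:
  elements=[8, 10, 11, 24, 18]
  elements=[8, 10, 11, 24, 18], out=18

Final answer: 18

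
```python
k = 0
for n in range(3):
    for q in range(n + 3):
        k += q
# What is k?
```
Trace:
  k=0
  k=0, n=0, q=0
  k=1, n=0, q=1
  k=3, n=0, q=2
  k=3, n=1, q=0
  k=4, n=1, q=1
  k=6, n=1, q=2
  k=9, n=1, q=3
  k=9, n=2, q=0
  k=10, n=2, q=1
  k=12, n=2, q=2
  k=15, n=2, q=3
  k=19, n=2, q=4

Final answer: 19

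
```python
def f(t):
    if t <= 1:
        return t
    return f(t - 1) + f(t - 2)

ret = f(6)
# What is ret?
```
Call trace (a repeated sub-call is expanded the first time; later identical calls just restate its return value):
f(t=6)
  f(t=5)
    f(t=4)
      f(t=3)
        f(t=2)
          f(t=1)
          -> return 1
          f(t=0)
          -> return 0
        -> return 1
        f(t=1)
        -> return 1
      -> return 2
      f(t=2) -> return 1  (same call as traced above)
    -> return 3
    f(t=3) -> return 2  (same call as traced above)
  -> return 5
  f(t=4) -> return 3  (same call as traced above)
-> return 8

Final answer: 8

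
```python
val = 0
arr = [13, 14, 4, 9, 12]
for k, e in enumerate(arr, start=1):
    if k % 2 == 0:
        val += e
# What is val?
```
Trace:
  val=0
  val=0, k=1, e=13
  val=14, k=2, e=14
  val=14, k=3, e=4
  val=23, k=4, e=9
  val=23, k=5, e=12

Final answer: 23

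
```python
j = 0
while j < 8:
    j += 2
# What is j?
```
Trace:
  j=0
  j=2
  j=4
  j=6
  j=8

Final answer: 8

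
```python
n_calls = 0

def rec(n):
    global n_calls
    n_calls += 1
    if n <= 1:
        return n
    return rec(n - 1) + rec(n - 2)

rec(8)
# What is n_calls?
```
Call trace (a repeated sub-call is expanded the first time; later identical calls just restate its return value):
rec(n=8)
  rec(n=7)
    rec(n=6)
      rec(n=5)
        rec(n=4)
          rec(n=3)
            rec(n=2)
              rec(n=1)
              -> return 1
              rec(n=0)
              -> return 0
            -> return 1
            rec(n=1)
            -> return 1
          -> return 2
          rec(n=2) -> return 1  (same call as traced above)
        -> return 3
        rec(n=3) -> return 2  (same call as traced above)
      -> return 5
      rec(n=4) -> return 3  (same call as traced above)
    -> return 8
    rec(n=5) -> return 5  (same call as traced above)
  -> return 13
  rec(n=6) -> return 8  (same call as traced above)
-> return 21

n_calls is incremented once per call, so count the calls in each subtree. Let C(n) = number of calls made by rec(n).
C(0) = C(1) = 1 (base case, no recursion); C(n) = 1 + C(n - 1) + C(n - 2) otherwise.
C(2) = 1 + C(1) + C(0) = 1 + 1 + 1 = 3
C(3) = 1 + C(2) + C(1) = 1 + 3 + 1 = 5
C(4) = 1 + C(3) + C(2) = 1 + 5 + 3 = 9
C(5) = 1 + C(4) + C(3) = 1 + 9 + 5 = 15
C(6) = 1 + C(5) + C(4) = 1 + 15 + 9 = 25
C(7) = 1 + C(6) + C(5) = 1 + 25 + 15 = 41
C(8) = 1 + C(7) + C(6) = 1 + 41 + 25 = 67
n_calls = C(8) = 67

Final answer: 67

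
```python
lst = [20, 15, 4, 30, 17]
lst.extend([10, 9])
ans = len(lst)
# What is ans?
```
Trace:
  lst=[20, 15, 4, 30, 17]
  lst=[20, 15, 4, 30, 17, 10, 9]
  lst=[20, 15, 4, 30, 17, 10, 9], ans=7

Final answer: 7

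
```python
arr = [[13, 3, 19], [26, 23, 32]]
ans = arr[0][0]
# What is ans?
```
Trace:
  arr=[[13, 3, 19], [26, 23, 32]]
  arr=[[13, 3, 19], [26, 23, 32]], ans=13

Final answer: 13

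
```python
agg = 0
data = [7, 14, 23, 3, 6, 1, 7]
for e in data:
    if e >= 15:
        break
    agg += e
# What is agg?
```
Trace:
  agg=0
  agg=7, e=7
  agg=21, e=14
  agg=21, e=23

Final answer: 21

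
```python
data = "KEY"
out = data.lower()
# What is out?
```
Trace:
  data='KEY'
  data='KEY', out='key'

Final answer: 'key'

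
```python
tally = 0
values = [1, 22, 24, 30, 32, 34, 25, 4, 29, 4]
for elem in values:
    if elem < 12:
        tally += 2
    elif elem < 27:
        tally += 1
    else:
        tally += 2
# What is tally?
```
Trace:
  tally=0
  tally=2, elem=1
  tally=3, elem=22
  tally=4, elem=24
  tally=6, elem=30
  tally=8, elem=32
  tally=10, elem=34
  tally=11, elem=25
  tally=13, elem=4
  tally=15, elem=29
  tally=17, elem=4

Final answer: 17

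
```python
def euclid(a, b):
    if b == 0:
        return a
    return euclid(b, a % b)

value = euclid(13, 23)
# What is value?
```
Call trace:
euclid(a=13, b=23)
  euclid(a=23, b=13)
    euclid(a=13, b=10)
      euclid(a=10, b=3)
        euclid(a=3, b=1)
          euclid(a=1, b=0)
          -> return 1
        -> return 1
      -> return 1
    -> return 1
  -> return 1
-> return 1

Final answer: 1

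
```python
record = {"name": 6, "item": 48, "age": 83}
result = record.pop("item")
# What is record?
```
Trace:
  record={'name': 6, 'item': 48, 'age': 83}
  record={'name': 6, 'age': 83}, result=48

Final answer: {'name': 6, 'age': 83}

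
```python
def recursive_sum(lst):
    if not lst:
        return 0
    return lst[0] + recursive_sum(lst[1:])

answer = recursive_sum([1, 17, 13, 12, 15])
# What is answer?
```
Call trace:
recursive_sum(lst=[1, 17, 13, 12, 15])
  recursive_sum(lst=[17, 13, 12, 15])
    recursive_sum(lst=[13, 12, 15])
      recursive_sum(lst=[12, 15])
        recursive_sum(lst=[15])
          recursive_sum(lst=[])
          -> return 0
        -> return 15
      -> return 27
    -> return 40
  -> return 57
-> return 58

Final answer: 58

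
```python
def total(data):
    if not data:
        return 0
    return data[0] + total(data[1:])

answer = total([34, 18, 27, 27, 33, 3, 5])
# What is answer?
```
Call trace:
total(data=[34, 18, 27, 27, 33, 3, 5])
  total(data=[18, 27, 27, 33, 3, 5])
    total(data=[27, 27, 33, 3, 5])
      total(data=[27, 33, 3, 5])
        total(data=[33, 3, 5])
          total(data=[3, 5])
            total(data=[5])
              total(data=[])
              -> return 0
            -> return 5
          -> return 8
        -> return 41
      -> return 68
    -> return 95
  -> return 113
-> return 147

Final answer: 147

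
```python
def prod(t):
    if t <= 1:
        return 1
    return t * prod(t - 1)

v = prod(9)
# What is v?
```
Call trace:
prod(t=9)
  prod(t=8)
    prod(t=7)
      prod(t=6)
        prod(t=5)
          prod(t=4)
            prod(t=3)
              prod(t=2)
                prod(t=1)
                -> return 1
              -> return 2
            -> return 6
          -> return 24
        -> return 120
      -> return 720
    -> return 5040
  -> return 40320
-> return 362880

Final answer: 362880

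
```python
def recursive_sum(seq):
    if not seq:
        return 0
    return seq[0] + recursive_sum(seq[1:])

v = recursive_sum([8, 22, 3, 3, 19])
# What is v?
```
Call trace:
recursive_sum(seq=[8, 22, 3, 3, 19])
  recursive_sum(seq=[22, 3, 3, 19])
    recursive_sum(seq=[3, 3, 19])
      recursive_sum(seq=[3, 19])
        recursive_sum(seq=[19])
          recursive_sum(seq=[])
          -> return 0
        -> return 19
      -> return 22
    -> return 25
  -> return 47
-> return 55

Final answer: 55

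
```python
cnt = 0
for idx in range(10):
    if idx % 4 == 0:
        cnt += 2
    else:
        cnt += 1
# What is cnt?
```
Trace:
  cnt=0
  cnt=2, idx=0
  cnt=3, idx=1
  cnt=4, idx=2
  cnt=5, idx=3
  cnt=7, idx=4
  cnt=8, idx=5
  cnt=9, idx=6
  cnt=10, idx=7
  cnt=12, idx=8
  cnt=13, idx=9

Final answer: 13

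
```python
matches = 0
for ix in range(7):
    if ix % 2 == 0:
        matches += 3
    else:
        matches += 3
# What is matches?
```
Trace:
  matches=0
  matches=3, ix=0
  matches=6, ix=1
  matches=9, ix=2
  matches=12, ix=3
  matches=15, ix=4
  matches=18, ix=5
  matches=21, ix=6

Final answer: 21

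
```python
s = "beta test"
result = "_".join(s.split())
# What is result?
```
Trace:
  s='beta test'
  s='beta test', result='beta_test'

Final answer: 'beta_test'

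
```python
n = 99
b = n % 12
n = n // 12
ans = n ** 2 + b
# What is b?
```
Trace:
  n=99
  n=99, b=3
  n=8, b=3
  n=8, b=3, ans=67

Final answer: 3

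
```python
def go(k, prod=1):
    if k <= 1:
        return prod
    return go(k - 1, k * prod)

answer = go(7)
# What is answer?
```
Call trace:
go(k=7, prod=1)
  go(k=6, prod=7)
    go(k=5, prod=42)
      go(k=4, prod=210)
        go(k=3, prod=840)
          go(k=2, prod=2520)
            go(k=1, prod=5040)
            -> return 5040
          -> return 5040
        -> return 5040
      -> return 5040
    -> return 5040
  -> return 5040
-> return 5040

Final answer: 5040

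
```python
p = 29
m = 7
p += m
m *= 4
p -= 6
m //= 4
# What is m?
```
Trace:
  p=29
  p=29, m=7
  p=36, m=7
  p=36, m=28
  p=30, m=28
  p=30, m=7

Final answer: 7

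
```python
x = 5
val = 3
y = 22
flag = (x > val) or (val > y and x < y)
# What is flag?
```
Trace:
  x=5
  x=5, val=3
  x=5, val=3, y=22
  x=5, val=3, y=22, flag=True

Final answer: True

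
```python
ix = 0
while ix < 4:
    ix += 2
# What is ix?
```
Trace:
  ix=0
  ix=2
  ix=4

Final answer: 4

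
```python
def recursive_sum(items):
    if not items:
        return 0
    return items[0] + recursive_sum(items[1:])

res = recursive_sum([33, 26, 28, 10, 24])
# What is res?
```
Call trace:
recursive_sum(items=[33, 26, 28, 10, 24])
  recursive_sum(items=[26, 28, 10, 24])
    recursive_sum(items=[28, 10, 24])
      recursive_sum(items=[10, 24])
        recursive_sum(items=[24])
          recursive_sum(items=[])
          -> return 0
        -> return 24
      -> return 34
    -> return 62
  -> return 88
-> return 121

Final answer: 121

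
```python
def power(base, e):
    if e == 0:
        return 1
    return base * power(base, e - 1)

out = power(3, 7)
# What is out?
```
Call trace:
power(base=3, e=7)
  power(base=3, e=6)
    power(base=3, e=5)
      power(base=3, e=4)
        power(base=3, e=3)
          power(base=3, e=2)
            power(base=3, e=1)
              power(base=3, e=0)
              -> return 1
            -> return 3
          -> return 9
        -> return 27
      -> return 81
    -> return 243
  -> return 729
-> return 2187

Final answer: 2187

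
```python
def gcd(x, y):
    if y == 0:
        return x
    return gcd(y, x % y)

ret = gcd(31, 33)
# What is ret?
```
Call trace:
gcd(x=31, y=33)
  gcd(x=33, y=31)
    gcd(x=31, y=2)
      gcd(x=2, y=1)
        gcd(x=1, y=0)
        -> return 1
      -> return 1
    -> return 1
  -> return 1
-> return 1

Final answer: 1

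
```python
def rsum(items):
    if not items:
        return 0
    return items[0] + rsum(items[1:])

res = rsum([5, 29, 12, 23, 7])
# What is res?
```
Call trace:
rsum(items=[5, 29, 12, 23, 7])
  rsum(items=[29, 12, 23, 7])
    rsum(items=[12, 23, 7])
      rsum(items=[23, 7])
        rsum(items=[7])
          rsum(items=[])
          -> return 0
        -> return 7
      -> return 30
    -> return 42
  -> return 71
-> return 76

Final answer: 76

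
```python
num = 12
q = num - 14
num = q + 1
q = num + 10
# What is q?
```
Trace:
  num=12
  num=12, q=-2
  num=-1, q=-2
  num=-1, q=9

Final answer: 9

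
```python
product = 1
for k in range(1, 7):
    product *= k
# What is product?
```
Trace:
  product=1
  product=1, k=1
  product=2, k=2
  product=6, k=3
  product=24, k=4
  product=120, k=5
  product=720, k=6

Final answer: 720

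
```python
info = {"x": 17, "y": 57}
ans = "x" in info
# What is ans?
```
Trace:
  info={'x': 17, 'y': 57}
  info={'x': 17, 'y': 57}, ans=True

Final answer: True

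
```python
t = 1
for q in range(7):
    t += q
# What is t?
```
Trace:
  t=1
  t=1, q=0
  t=2, q=1
  t=4, q=2
  t=7, q=3
  t=11, q=4
  t=16, q=5
  t=22, q=6

Final answer: 22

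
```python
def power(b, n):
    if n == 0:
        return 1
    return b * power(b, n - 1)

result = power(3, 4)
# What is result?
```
Call trace:
power(b=3, n=4)
  power(b=3, n=3)
    power(b=3, n=2)
      power(b=3, n=1)
        power(b=3, n=0)
        -> return 1
      -> return 3
    -> return 9
  -> return 27
-> return 81

Final answer: 81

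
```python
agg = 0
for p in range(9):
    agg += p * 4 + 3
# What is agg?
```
Trace:
  agg=0
  agg=3, p=0
  agg=10, p=1
  agg=21, p=2
  agg=36, p=3
  agg=55, p=4
  agg=78, p=5
  agg=105, p=6
  agg=136, p=7
  agg=171, p=8

Final answer: 171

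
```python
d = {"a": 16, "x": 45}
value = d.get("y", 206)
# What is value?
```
Trace:
  d={'a': 16, 'x': 45}
  d={'a': 16, 'x': 45}, value=206

Final answer: 206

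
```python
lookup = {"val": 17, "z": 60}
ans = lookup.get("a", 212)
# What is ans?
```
Trace:
  lookup={'val': 17, 'z': 60}
  lookup={'val': 17, 'z': 60}, ans=212

Final answer: 212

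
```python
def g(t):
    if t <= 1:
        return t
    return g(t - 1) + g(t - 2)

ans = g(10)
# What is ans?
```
Call trace (a repeated sub-call is expanded the first time; later identical calls just restate its return value):
g(t=10)
  g(t=9)
    g(t=8)
      g(t=7)
        g(t=6)
          g(t=5)
            g(t=4)
              g(t=3)
                g(t=2)
                  g(t=1)
                  -> return 1
                  g(t=0)
                  -> return 0
                -> return 1
                g(t=1)
                -> return 1
              -> return 2
              g(t=2) -> return 1  (same call as traced above)
            -> return 3
            g(t=3) -> return 2  (same call as traced above)
          -> return 5
          g(t=4) -> return 3  (same call as traced above)
        -> return 8
        g(t=5) -> return 5  (same call as traced above)
      -> return 13
      g(t=6) -> return 8  (same call as traced above)
    -> return 21
    g(t=7) -> return 13  (same call as traced above)
  -> return 34
  g(t=8) -> return 21  (same call as traced above)
-> return 55

Final answer: 55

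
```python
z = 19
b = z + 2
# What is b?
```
Trace:
  z=19
  z=19, b=21

Final answer: 21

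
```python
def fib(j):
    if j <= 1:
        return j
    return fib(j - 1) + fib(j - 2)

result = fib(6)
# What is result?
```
Call trace (a repeated sub-call is expanded the first time; later identical calls just restate its return value):
fib(j=6)
  fib(j=5)
    fib(j=4)
      fib(j=3)
        fib(j=2)
          fib(j=1)
          -> return 1
          fib(j=0)
          -> return 0
        -> return 1
        fib(j=1)
        -> return 1
      -> return 2
      fib(j=2) -> return 1  (same call as traced above)
    -> return 3
    fib(j=3) -> return 2  (same call as traced above)
  -> return 5
  fib(j=4) -> return 3  (same call as traced above)
-> return 8

Final answer: 8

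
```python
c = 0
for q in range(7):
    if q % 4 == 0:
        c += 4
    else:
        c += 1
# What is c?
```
Trace:
  c=0
  c=4, q=0
  c=5, q=1
  c=6, q=2
  c=7, q=3
  c=11, q=4
  c=12, q=5
  c=13, q=6

Final answer: 13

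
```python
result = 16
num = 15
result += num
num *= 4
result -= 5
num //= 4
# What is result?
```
Trace:
  result=16
  result=16, num=15
  result=31, num=15
  result=31, num=60
  result=26, num=60
  result=26, num=15

Final answer: 26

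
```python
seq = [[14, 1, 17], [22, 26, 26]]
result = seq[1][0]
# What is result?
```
Trace:
  seq=[[14, 1, 17], [22, 26, 26]]
  seq=[[14, 1, 17], [22, 26, 26]], result=22

Final answer: 22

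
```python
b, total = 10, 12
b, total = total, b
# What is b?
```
Trace:
  b=10, total=12
  b=12, total=10

Final answer: 12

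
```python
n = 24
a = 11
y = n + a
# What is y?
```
Trace:
  n=24
  n=24, a=11
  n=24, a=11, y=35

Final answer: 35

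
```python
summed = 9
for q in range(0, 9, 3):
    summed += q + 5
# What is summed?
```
Trace:
  summed=9
  summed=14, q=0
  summed=22, q=3
  summed=33, q=6

Final answer: 33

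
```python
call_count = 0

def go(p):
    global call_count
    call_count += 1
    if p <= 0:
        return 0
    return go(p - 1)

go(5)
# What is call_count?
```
Call trace:
go(p=5)
  go(p=4)
    go(p=3)
      go(p=2)
        go(p=1)
          go(p=0)
          -> return 0
        -> return 0
      -> return 0
    -> return 0
  -> return 0
-> return 0

call_count is incremented once per call. go is entered once for each p = 5, 4, 3, 2, 1, 0 (the p <= 0 call returns without recursing), i.e. 5 + 1 calls.
call_count = 6

Final answer: 6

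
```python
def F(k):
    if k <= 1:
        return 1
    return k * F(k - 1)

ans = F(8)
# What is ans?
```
Call trace:
F(k=8)
  F(k=7)
    F(k=6)
      F(k=5)
        F(k=4)
          F(k=3)
            F(k=2)
              F(k=1)
              -> return 1
            -> return 2
          -> return 6
        -> return 24
      -> return 120
    -> return 720
  -> return 5040
-> return 40320

Final answer: 40320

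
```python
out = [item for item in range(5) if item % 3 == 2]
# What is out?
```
Trace:
  item=0
  item=1
  item=2
  item=3
  item=4
  out=[2]

Final answer: [2]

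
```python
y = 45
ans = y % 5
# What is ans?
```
Trace:
  y=45
  y=45, ans=0

Final answer: 0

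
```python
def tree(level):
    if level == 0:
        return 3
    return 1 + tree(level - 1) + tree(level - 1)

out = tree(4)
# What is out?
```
Call trace (a repeated sub-call is expanded the first time; later identical calls just restate its return value):
tree(level=4)
  tree(level=3)
    tree(level=2)
      tree(level=1)
        tree(level=0)
        -> return 3
        tree(level=0)
        -> return 3
      -> return 7
      tree(level=1) -> return 7  (same call as traced above)
    -> return 15
    tree(level=2) -> return 15  (same call as traced above)
  -> return 31
  tree(level=3) -> return 31  (same call as traced above)
-> return 63

Final answer: 63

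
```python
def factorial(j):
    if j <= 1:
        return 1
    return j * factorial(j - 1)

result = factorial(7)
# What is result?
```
Call trace:
factorial(j=7)
  factorial(j=6)
    factorial(j=5)
      factorial(j=4)
        factorial(j=3)
          factorial(j=2)
            factorial(j=1)
            -> return 1
          -> return 2
        -> return 6
      -> return 24
    -> return 120
  -> return 720
-> return 5040

Final answer: 5040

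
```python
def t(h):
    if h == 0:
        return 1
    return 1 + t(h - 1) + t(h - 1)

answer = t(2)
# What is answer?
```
Call trace (a repeated sub-call is expanded the first time; later identical calls just restate its return value):
t(h=2)
  t(h=1)
    t(h=0)
    -> return 1
    t(h=0)
    -> return 1
  -> return 3
  t(h=1) -> return 3  (same call as traced above)
-> return 7

Final answer: 7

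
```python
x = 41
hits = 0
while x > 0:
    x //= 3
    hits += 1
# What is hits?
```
Trace:
  x=41
  x=41, hits=0
  x=13, hits=1
  x=4, hits=2
  x=1, hits=3
  x=0, hits=4

Final answer: 4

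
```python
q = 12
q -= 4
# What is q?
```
Trace:
  q=12
  q=8

Final answer: 8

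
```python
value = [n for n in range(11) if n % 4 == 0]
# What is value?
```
Trace:
  n=0
  n=1
  n=2
  n=3
  n=4
  n=5
  n=6
  n=7
  n=8
  n=9
  n=10
  value=[0, 4, 8]

Final answer: [0, 4, 8]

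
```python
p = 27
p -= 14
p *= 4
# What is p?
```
Trace:
  p=27
  p=13
  p=52

Final answer: 52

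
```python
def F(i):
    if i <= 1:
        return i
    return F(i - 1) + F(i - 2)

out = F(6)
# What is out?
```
Call trace (a repeated sub-call is expanded the first time; later identical calls just restate its return value):
F(i=6)
  F(i=5)
    F(i=4)
      F(i=3)
        F(i=2)
          F(i=1)
          -> return 1
          F(i=0)
          -> return 0
        -> return 1
        F(i=1)
        -> return 1
      -> return 2
      F(i=2) -> return 1  (same call as traced above)
    -> return 3
    F(i=3) -> return 2  (same call as traced above)
  -> return 5
  F(i=4) -> return 3  (same call as traced above)
-> return 8

Final answer: 8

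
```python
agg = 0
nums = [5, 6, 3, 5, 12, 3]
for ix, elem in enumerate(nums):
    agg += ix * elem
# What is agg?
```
Trace:
  agg=0
  agg=0, ix=0, elem=5
  agg=6, ix=1, elem=6
  agg=12, ix=2, elem=3
  agg=27, ix=3, elem=5
  agg=75, ix=4, elem=12
  agg=90, ix=5, elem=3

Final answer: 90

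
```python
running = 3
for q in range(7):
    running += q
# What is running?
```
Trace:
  running=3
  running=3, q=0
  running=4, q=1
  running=6, q=2
  running=9, q=3
  running=13, q=4
  running=18, q=5
  running=24, q=6

Final answer: 24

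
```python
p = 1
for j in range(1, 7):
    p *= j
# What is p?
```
Trace:
  p=1
  p=1, j=1
  p=2, j=2
  p=6, j=3
  p=24, j=4
  p=120, j=5
  p=720, j=6

Final answer: 720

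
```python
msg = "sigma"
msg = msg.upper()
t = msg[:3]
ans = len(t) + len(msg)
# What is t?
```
Trace:
  msg='sigma'
  msg='SIGMA'
  msg='SIGMA', t='SIG'
  msg='SIGMA', t='SIG', ans=8

Final answer: 'SIG'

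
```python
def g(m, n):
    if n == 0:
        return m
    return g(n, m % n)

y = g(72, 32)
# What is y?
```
Call trace:
g(m=72, n=32)
  g(m=32, n=8)
    g(m=8, n=0)
    -> return 8
  -> return 8
-> return 8

Final answer: 8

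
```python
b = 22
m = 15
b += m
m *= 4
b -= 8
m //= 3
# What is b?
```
Trace:
  b=22
  b=22, m=15
  b=37, m=15
  b=37, m=60
  b=29, m=60
  b=29, m=20

Final answer: 29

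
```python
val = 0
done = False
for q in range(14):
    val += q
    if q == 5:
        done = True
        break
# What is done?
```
Trace:
  val=0
  val=0, done=False
  val=0, done=False, q=0
  val=1, done=False, q=1
  val=3, done=False, q=2
  val=6, done=False, q=3
  val=10, done=False, q=4
  val=15, done=True, q=5

Final answer: True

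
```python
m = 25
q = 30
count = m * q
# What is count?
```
Trace:
  m=25
  m=25, q=30
  m=25, q=30, count=750

Final answer: 750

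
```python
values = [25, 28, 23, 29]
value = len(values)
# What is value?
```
Trace:
  values=[25, 28, 23, 29]
  values=[25, 28, 23, 29], value=4

Final answer: 4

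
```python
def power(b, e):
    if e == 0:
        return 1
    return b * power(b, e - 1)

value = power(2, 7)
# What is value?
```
Call trace:
power(b=2, e=7)
  power(b=2, e=6)
    power(b=2, e=5)
      power(b=2, e=4)
        power(b=2, e=3)
          power(b=2, e=2)
            power(b=2, e=1)
              power(b=2, e=0)
              -> return 1
            -> return 2
          -> return 4
        -> return 8
      -> return 16
    -> return 32
  -> return 64
-> return 128

Final answer: 128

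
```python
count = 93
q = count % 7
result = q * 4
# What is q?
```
Trace:
  count=93
  count=93, q=2
  count=93, q=2, result=8

Final answer: 2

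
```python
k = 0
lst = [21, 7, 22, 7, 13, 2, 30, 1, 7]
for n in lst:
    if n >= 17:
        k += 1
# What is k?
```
Trace:
  k=0
  k=1, n=21
  k=1, n=7
  k=2, n=22
  k=2, n=7
  k=2, n=13
  k=2, n=2
  k=3, n=30
  k=3, n=1
  k=3, n=7

Final answer: 3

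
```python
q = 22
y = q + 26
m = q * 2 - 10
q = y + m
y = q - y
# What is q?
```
Trace:
  q=22
  q=22, y=48
  q=22, y=48, m=34
  q=82, y=48, m=34
  q=82, y=34, m=34

Final answer: 82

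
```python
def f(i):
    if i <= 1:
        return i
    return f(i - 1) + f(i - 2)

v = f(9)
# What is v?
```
Call trace (a repeated sub-call is expanded the first time; later identical calls just restate its return value):
f(i=9)
  f(i=8)
    f(i=7)
      f(i=6)
        f(i=5)
          f(i=4)
            f(i=3)
              f(i=2)
                f(i=1)
                -> return 1
                f(i=0)
                -> return 0
              -> return 1
              f(i=1)
              -> return 1
            -> return 2
            f(i=2) -> return 1  (same call as traced above)
          -> return 3
          f(i=3) -> return 2  (same call as traced above)
        -> return 5
        f(i=4) -> return 3  (same call as traced above)
      -> return 8
      f(i=5) -> return 5  (same call as traced above)
    -> return 13
    f(i=6) -> return 8  (same call as traced above)
  -> return 21
  f(i=7) -> return 13  (same call as traced above)
-> return 34

Final answer: 34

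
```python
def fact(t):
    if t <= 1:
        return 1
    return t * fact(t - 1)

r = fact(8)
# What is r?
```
Call trace:
fact(t=8)
  fact(t=7)
    fact(t=6)
      fact(t=5)
        fact(t=4)
          fact(t=3)
            fact(t=2)
              fact(t=1)
              -> return 1
            -> return 2
          -> return 6
        -> return 24
      -> return 120
    -> return 720
  -> return 5040
-> return 40320

Final answer: 40320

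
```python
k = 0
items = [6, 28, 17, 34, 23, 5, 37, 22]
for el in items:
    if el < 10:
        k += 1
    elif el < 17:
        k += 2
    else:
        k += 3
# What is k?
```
Trace:
  k=0
  k=1, el=6
  k=4, el=28
  k=7, el=17
  k=10, el=34
  k=13, el=23
  k=14, el=5
  k=17, el=37
  k=20, el=22

Final answer: 20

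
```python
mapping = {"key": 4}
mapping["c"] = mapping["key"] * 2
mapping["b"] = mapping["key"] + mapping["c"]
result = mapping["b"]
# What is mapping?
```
Trace:
  mapping={'key': 4}
  mapping={'key': 4, 'c': 8}
  mapping={'key': 4, 'c': 8, 'b': 12}
  mapping={'key': 4, 'c': 8, 'b': 12}, result=12

Final answer: {'key': 4, 'c': 8, 'b': 12}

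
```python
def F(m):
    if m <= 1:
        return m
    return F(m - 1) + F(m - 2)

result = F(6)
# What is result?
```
Call trace (a repeated sub-call is expanded the first time; later identical calls just restate its return value):
F(m=6)
  F(m=5)
    F(m=4)
      F(m=3)
        F(m=2)
          F(m=1)
          -> return 1
          F(m=0)
          -> return 0
        -> return 1
        F(m=1)
        -> return 1
      -> return 2
      F(m=2) -> return 1  (same call as traced above)
    -> return 3
    F(m=3) -> return 2  (same call as traced above)
  -> return 5
  F(m=4) -> return 3  (same call as traced above)
-> return 8

Final answer: 8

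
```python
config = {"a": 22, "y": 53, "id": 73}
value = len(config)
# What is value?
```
Trace:
  config={'a': 22, 'y': 53, 'id': 73}
  config={'a': 22, 'y': 53, 'id': 73}, value=3

Final answer: 3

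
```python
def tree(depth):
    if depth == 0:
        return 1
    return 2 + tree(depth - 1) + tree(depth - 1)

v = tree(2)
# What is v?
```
Call trace (a repeated sub-call is expanded the first time; later identical calls just restate its return value):
tree(depth=2)
  tree(depth=1)
    tree(depth=0)
    -> return 1
    tree(depth=0)
    -> return 1
  -> return 4
  tree(depth=1) -> return 4  (same call as traced above)
-> return 10

Final answer: 10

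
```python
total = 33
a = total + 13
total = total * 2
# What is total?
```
Trace:
  total=33
  total=33, a=46
  total=66, a=46

Final answer: 66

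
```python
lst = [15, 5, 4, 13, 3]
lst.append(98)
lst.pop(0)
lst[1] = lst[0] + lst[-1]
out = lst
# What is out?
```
Trace:
  lst=[15, 5, 4, 13, 3]
  lst=[15, 5, 4, 13, 3, 98]
  lst=[5, 4, 13, 3, 98]
  lst=[5, 103, 13, 3, 98]
  lst=[5, 103, 13, 3, 98], out=[5, 103, 13, 3, 98]

Final answer: [5, 103, 13, 3, 98]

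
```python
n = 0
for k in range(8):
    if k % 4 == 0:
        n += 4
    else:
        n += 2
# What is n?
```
Trace:
  n=0
  n=4, k=0
  n=6, k=1
  n=8, k=2
  n=10, k=3
  n=14, k=4
  n=16, k=5
  n=18, k=6
  n=20, k=7

Final answer: 20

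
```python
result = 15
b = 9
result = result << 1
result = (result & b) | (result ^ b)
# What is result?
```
Trace:
  result=15
  result=15, b=9
  result=30, b=9
  result=31, b=9

Final answer: 31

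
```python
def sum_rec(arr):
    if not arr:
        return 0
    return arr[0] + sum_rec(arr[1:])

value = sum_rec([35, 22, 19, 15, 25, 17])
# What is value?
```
Call trace:
sum_rec(arr=[35, 22, 19, 15, 25, 17])
  sum_rec(arr=[22, 19, 15, 25, 17])
    sum_rec(arr=[19, 15, 25, 17])
      sum_rec(arr=[15, 25, 17])
        sum_rec(arr=[25, 17])
          sum_rec(arr=[17])
            sum_rec(arr=[])
            -> return 0
          -> return 17
        -> return 42
      -> return 57
    -> return 76
  -> return 98
-> return 133

Final answer: 133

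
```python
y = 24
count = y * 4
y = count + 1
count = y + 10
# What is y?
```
Trace:
  y=24
  y=24, count=96
  y=97, count=96
  y=97, count=107

Final answer: 97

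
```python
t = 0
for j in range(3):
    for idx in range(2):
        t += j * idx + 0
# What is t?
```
Trace:
  t=0
  t=0, j=0, idx=0
  t=0, j=0, idx=1
  t=0, j=1, idx=0
  t=1, j=1, idx=1
  t=1, j=2, idx=0
  t=3, j=2, idx=1

Final answer: 3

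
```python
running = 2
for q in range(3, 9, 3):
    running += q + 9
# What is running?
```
Trace:
  running=2
  running=14, q=3
  running=29, q=6

Final answer: 29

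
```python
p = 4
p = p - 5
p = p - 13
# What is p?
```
Trace:
  p=4
  p=-1
  p=-14

Final answer: -14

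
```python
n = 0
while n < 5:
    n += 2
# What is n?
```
Trace:
  n=0
  n=2
  n=4
  n=6

Final answer: 6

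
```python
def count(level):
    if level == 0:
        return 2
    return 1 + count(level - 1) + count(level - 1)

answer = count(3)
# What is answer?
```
Call trace (a repeated sub-call is expanded the first time; later identical calls just restate its return value):
count(level=3)
  count(level=2)
    count(level=1)
      count(level=0)
      -> return 2
      count(level=0)
      -> return 2
    -> return 5
    count(level=1) -> return 5  (same call as traced above)
  -> return 11
  count(level=2) -> return 11  (same call as traced above)
-> return 23

Final answer: 23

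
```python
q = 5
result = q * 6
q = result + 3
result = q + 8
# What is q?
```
Trace:
  q=5
  q=5, result=30
  q=33, result=30
  q=33, result=41

Final answer: 33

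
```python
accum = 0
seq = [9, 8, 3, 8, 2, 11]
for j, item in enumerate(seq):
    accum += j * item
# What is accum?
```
Trace:
  accum=0
  accum=0, j=0, item=9
  accum=8, j=1, item=8
  accum=14, j=2, item=3
  accum=38, j=3, item=8
  accum=46, j=4, item=2
  accum=101, j=5, item=11

Final answer: 101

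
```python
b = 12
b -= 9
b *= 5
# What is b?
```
Trace:
  b=12
  b=3
  b=15

Final answer: 15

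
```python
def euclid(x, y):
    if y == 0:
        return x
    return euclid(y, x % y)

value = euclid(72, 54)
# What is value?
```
Call trace:
euclid(x=72, y=54)
  euclid(x=54, y=18)
    euclid(x=18, y=0)
    -> return 18
  -> return 18
-> return 18

Final answer: 18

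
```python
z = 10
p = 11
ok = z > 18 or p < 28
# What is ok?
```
Trace:
  z=10
  z=10, p=11
  z=10, p=11, ok=True

Final answer: True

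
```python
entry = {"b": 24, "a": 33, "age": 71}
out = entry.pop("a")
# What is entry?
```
Trace:
  entry={'b': 24, 'a': 33, 'age': 71}
  entry={'b': 24, 'age': 71}, out=33

Final answer: {'b': 24, 'age': 71}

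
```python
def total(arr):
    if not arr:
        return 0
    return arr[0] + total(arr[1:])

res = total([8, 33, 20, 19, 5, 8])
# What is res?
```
Call trace:
total(arr=[8, 33, 20, 19, 5, 8])
  total(arr=[33, 20, 19, 5, 8])
    total(arr=[20, 19, 5, 8])
      total(arr=[19, 5, 8])
        total(arr=[5, 8])
          total(arr=[8])
            total(arr=[])
            -> return 0
          -> return 8
        -> return 13
      -> return 32
    -> return 52
  -> return 85
-> return 93

Final answer: 93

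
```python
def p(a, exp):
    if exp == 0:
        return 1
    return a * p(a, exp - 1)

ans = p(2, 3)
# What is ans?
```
Call trace:
p(a=2, exp=3)
  p(a=2, exp=2)
    p(a=2, exp=1)
      p(a=2, exp=0)
      -> return 1
    -> return 2
  -> return 4
-> return 8

Final answer: 8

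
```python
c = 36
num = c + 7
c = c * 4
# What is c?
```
Trace:
  c=36
  c=36, num=43
  c=144, num=43

Final answer: 144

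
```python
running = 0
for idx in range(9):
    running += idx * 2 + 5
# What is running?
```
Trace:
  running=0
  running=5, idx=0
  running=12, idx=1
  running=21, idx=2
  running=32, idx=3
  running=45, idx=4
  running=60, idx=5
  running=77, idx=6
  running=96, idx=7
  running=117, idx=8

Final answer: 117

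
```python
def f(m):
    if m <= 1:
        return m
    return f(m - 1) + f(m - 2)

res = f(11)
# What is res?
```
Call trace (a repeated sub-call is expanded the first time; later identical calls just restate its return value):
f(m=11)
  f(m=10)
    f(m=9)
      f(m=8)
        f(m=7)
          f(m=6)
            f(m=5)
              f(m=4)
                f(m=3)
                  f(m=2)
                    f(m=1)
                    -> return 1
                    f(m=0)
                    -> return 0
                  -> return 1
                  f(m=1)
                  -> return 1
                -> return 2
                f(m=2) -> return 1  (same call as traced above)
              -> return 3
              f(m=3) -> return 2  (same call as traced above)
            -> return 5
            f(m=4) -> return 3  (same call as traced above)
          -> return 8
          f(m=5) -> return 5  (same call as traced above)
        -> return 13
        f(m=6) -> return 8  (same call as traced above)
      -> return 21
      f(m=7) -> return 13  (same call as traced above)
    -> return 34
    f(m=8) -> return 21  (same call as traced above)
  -> return 55
  f(m=9) -> return 34  (same call as traced above)
-> return 89

Final answer: 89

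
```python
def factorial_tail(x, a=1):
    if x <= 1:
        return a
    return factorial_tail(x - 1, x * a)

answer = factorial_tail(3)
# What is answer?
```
Call trace:
factorial_tail(x=3, a=1)
  factorial_tail(x=2, a=3)
    factorial_tail(x=1, a=6)
    -> return 6
  -> return 6
-> return 6

Final answer: 6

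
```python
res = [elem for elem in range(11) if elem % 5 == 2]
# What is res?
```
Trace:
  elem=0
  elem=1
  elem=2
  elem=3
  elem=4
  elem=5
  elem=6
  elem=7
  elem=8
  elem=9
  elem=10
  res=[2, 7]

Final answer: [2, 7]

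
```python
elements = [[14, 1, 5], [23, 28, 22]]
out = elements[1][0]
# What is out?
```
Trace:
  elements=[[14, 1, 5], [23, 28, 22]]
  elements=[[14, 1, 5], [23, 28, 22]], out=23

Final answer: 23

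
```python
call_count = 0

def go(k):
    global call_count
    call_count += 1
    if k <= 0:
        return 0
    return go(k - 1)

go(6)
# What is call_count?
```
Call trace:
go(k=6)
  go(k=5)
    go(k=4)
      go(k=3)
        go(k=2)
          go(k=1)
            go(k=0)
            -> return 0
          -> return 0
        -> return 0
      -> return 0
    -> return 0
  -> return 0
-> return 0

call_count is incremented once per call. go is entered once for each k = 6, 5, 4, 3, 2, 1, 0 (the k <= 0 call returns without recursing), i.e. 6 + 1 calls.
call_count = 7

Final answer: 7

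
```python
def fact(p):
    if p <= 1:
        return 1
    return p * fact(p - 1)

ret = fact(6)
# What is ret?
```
Call trace:
fact(p=6)
  fact(p=5)
    fact(p=4)
      fact(p=3)
        fact(p=2)
          fact(p=1)
          -> return 1
        -> return 2
      -> return 6
    -> return 24
  -> return 120
-> return 720

Final answer: 720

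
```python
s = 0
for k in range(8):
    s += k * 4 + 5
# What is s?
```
Trace:
  s=0
  s=5, k=0
  s=14, k=1
  s=27, k=2
  s=44, k=3
  s=65, k=4
  s=90, k=5
  s=119, k=6
  s=152, k=7

Final answer: 152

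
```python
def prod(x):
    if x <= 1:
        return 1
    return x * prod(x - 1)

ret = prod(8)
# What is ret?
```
Call trace:
prod(x=8)
  prod(x=7)
    prod(x=6)
      prod(x=5)
        prod(x=4)
          prod(x=3)
            prod(x=2)
              prod(x=1)
              -> return 1
            -> return 2
          -> return 6
        -> return 24
      -> return 120
    -> return 720
  -> return 5040
-> return 40320

Final answer: 40320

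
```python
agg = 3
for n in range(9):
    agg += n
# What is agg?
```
Trace:
  agg=3
  agg=3, n=0
  agg=4, n=1
  agg=6, n=2
  agg=9, n=3
  agg=13, n=4
  agg=18, n=5
  agg=24, n=6
  agg=31, n=7
  agg=39, n=8

Final answer: 39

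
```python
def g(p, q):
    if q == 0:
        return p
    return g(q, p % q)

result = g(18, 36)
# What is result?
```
Call trace:
g(p=18, q=36)
  g(p=36, q=18)
    g(p=18, q=0)
    -> return 18
  -> return 18
-> return 18

Final answer: 18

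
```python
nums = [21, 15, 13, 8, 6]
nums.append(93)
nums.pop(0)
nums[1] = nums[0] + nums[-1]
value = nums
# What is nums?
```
Trace:
  nums=[21, 15, 13, 8, 6]
  nums=[21, 15, 13, 8, 6, 93]
  nums=[15, 13, 8, 6, 93]
  nums=[15, 108, 8, 6, 93]
  nums=[15, 108, 8, 6, 93], value=[15, 108, 8, 6, 93]

Final answer: [15, 108, 8, 6, 93]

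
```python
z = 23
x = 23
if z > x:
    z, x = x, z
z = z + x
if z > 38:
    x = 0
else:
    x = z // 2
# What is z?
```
Trace:
  z=23
  z=23, x=23
  z=23, x=23
  z=46, x=23
  z=46, x=0

Final answer: 46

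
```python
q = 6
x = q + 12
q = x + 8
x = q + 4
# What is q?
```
Trace:
  q=6
  q=6, x=18
  q=26, x=18
  q=26, x=30

Final answer: 26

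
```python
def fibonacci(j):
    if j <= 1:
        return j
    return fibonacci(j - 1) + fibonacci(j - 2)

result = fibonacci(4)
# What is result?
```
Call trace (a repeated sub-call is expanded the first time; later identical calls just restate its return value):
fibonacci(j=4)
  fibonacci(j=3)
    fibonacci(j=2)
      fibonacci(j=1)
      -> return 1
      fibonacci(j=0)
      -> return 0
    -> return 1
    fibonacci(j=1)
    -> return 1
  -> return 2
  fibonacci(j=2) -> return 1  (same call as traced above)
-> return 3

Final answer: 3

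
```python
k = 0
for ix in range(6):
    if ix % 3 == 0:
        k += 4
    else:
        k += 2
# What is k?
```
Trace:
  k=0
  k=4, ix=0
  k=6, ix=1
  k=8, ix=2
  k=12, ix=3
  k=14, ix=4
  k=16, ix=5

Final answer: 16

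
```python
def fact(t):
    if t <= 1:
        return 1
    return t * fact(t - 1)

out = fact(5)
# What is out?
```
Call trace:
fact(t=5)
  fact(t=4)
    fact(t=3)
      fact(t=2)
        fact(t=1)
        -> return 1
      -> return 2
    -> return 6
  -> return 24
-> return 120

Final answer: 120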